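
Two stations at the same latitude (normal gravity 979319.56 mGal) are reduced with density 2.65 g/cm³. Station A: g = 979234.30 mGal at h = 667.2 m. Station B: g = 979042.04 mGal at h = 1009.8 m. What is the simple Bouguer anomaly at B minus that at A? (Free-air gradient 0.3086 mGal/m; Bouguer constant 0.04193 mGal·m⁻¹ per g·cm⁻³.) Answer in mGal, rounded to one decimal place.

-124.6

Δg_SB(A) = 979234.30 − 979319.56 + 0.3086×667.2 − 0.04193×2.65×667.2 = 46.50 mGal
Δg_SB(B) = 979042.04 − 979319.56 + 0.3086×1009.8 − 0.04193×2.65×1009.8 = -78.10 mGal
Difference = -78.10 − (46.50) = -124.60 mGal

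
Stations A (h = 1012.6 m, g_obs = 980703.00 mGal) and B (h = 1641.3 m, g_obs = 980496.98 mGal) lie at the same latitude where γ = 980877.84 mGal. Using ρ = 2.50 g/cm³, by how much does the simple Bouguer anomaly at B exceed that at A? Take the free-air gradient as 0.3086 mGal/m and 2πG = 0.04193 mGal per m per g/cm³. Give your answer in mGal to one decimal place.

-77.9

Δg_SB(A) = 980703.00 − 980877.84 + 0.3086×1012.6 − 0.04193×2.50×1012.6 = 31.50 mGal
Δg_SB(B) = 980496.98 − 980877.84 + 0.3086×1641.3 − 0.04193×2.50×1641.3 = -46.40 mGal
Difference = -46.40 − (31.50) = -77.90 mGal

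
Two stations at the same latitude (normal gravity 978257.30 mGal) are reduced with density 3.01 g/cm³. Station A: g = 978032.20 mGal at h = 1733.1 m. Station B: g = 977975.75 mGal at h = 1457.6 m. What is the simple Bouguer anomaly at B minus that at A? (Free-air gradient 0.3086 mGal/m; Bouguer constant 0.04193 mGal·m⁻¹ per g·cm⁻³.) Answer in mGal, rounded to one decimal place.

Δg_SB(A) = 978032.20 − 978257.30 + 0.3086×1733.1 − 0.04193×3.01×1733.1 = 91.00 mGal
Δg_SB(B) = 977975.75 − 978257.30 + 0.3086×1457.6 − 0.04193×3.01×1457.6 = -15.70 mGal
Difference = -15.70 − (91.00) = -106.70 mGal

-106.7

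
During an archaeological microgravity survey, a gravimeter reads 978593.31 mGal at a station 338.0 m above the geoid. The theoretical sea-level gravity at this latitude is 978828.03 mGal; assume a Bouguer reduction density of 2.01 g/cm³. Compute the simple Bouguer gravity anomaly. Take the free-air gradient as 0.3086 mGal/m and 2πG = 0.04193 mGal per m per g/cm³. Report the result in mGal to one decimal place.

-158.9

Free-air correction = 0.3086 × 338.0 = 104.31 mGal
Free-air anomaly = 978593.31 − 978828.03 + (104.31) = -130.41 mGal
Bouguer slab correction = 0.04193 × 2.01 × 338.0 = 28.49 mGal
Simple Bouguer anomaly = -130.41 − (28.49) = -158.90 mGal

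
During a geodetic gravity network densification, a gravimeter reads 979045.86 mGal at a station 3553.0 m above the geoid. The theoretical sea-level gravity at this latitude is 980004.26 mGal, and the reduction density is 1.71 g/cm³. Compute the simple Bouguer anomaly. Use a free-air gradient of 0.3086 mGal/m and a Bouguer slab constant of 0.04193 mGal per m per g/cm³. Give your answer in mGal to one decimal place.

-116.7

Free-air correction = 0.3086 × 3553.0 = 1096.46 mGal
Free-air anomaly = 979045.86 − 980004.26 + (1096.46) = 138.06 mGal
Bouguer slab correction = 0.04193 × 1.71 × 3553.0 = 254.75 mGal
Simple Bouguer anomaly = 138.06 − (254.75) = -116.69 mGal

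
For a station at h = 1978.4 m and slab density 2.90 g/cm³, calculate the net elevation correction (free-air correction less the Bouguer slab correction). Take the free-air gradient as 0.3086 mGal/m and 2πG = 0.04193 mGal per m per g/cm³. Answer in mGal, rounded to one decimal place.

370.0

Combined gradient = 0.3086 − 0.04193 × 2.90 = 0.1870030 mGal/m
Combined elevation correction = 0.1870030 × 1978.4 = 370.0 mGal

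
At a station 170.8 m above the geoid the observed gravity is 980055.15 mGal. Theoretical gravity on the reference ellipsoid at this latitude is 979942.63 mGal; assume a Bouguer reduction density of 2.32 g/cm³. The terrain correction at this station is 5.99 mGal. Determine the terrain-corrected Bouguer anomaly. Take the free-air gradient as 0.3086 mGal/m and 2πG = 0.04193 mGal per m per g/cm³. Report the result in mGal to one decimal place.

Free-air correction = 0.3086 × 170.8 = 52.71 mGal
Free-air anomaly = 980055.15 − 979942.63 + (52.71) = 165.23 mGal
Bouguer slab correction = 0.04193 × 2.32 × 170.8 = 16.62 mGal
Simple Bouguer anomaly = 165.23 − (16.62) = 148.61 mGal
Complete Bouguer anomaly = 148.61 + 5.99 = 154.60 mGal

154.6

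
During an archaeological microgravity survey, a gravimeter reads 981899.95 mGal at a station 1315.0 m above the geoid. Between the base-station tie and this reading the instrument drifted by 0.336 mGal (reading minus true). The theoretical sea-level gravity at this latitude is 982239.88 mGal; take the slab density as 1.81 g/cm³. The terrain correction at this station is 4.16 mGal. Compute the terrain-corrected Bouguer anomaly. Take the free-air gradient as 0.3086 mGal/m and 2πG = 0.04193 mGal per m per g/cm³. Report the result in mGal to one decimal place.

Drift-corrected reading = 981899.95 − (0.336) = 981899.614 mGal
Free-air correction = 0.3086 × 1315.0 = 405.81 mGal
Free-air anomaly = 981899.614 − 982239.88 + (405.81) = 65.544 mGal
Bouguer slab correction = 0.04193 × 1.81 × 1315.0 = 99.80 mGal
Simple Bouguer anomaly = 65.544 − (99.80) = -34.256 mGal
Complete Bouguer anomaly = -34.256 + 4.16 = -30.096 mGal

-30.1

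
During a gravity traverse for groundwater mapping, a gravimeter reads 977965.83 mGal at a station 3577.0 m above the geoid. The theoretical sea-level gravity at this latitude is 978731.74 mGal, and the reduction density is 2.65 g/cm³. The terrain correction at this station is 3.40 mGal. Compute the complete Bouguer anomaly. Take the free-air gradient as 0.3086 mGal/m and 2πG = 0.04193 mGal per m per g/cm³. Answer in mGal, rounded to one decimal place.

Free-air correction = 0.3086 × 3577.0 = 1103.86 mGal
Free-air anomaly = 977965.83 − 978731.74 + (1103.86) = 337.95 mGal
Bouguer slab correction = 0.04193 × 2.65 × 3577.0 = 397.46 mGal
Simple Bouguer anomaly = 337.95 − (397.46) = -59.51 mGal
Complete Bouguer anomaly = -59.51 + 3.40 = -56.11 mGal

-56.1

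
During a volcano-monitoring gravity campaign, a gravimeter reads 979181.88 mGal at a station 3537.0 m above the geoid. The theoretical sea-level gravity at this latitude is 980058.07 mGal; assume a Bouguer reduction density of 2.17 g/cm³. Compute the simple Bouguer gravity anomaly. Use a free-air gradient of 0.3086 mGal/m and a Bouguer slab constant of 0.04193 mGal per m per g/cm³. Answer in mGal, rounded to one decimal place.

Free-air correction = 0.3086 × 3537.0 = 1091.52 mGal
Free-air anomaly = 979181.88 − 980058.07 + (1091.52) = 215.33 mGal
Bouguer slab correction = 0.04193 × 2.17 × 3537.0 = 321.82 mGal
Simple Bouguer anomaly = 215.33 − (321.82) = -106.49 mGal

-106.5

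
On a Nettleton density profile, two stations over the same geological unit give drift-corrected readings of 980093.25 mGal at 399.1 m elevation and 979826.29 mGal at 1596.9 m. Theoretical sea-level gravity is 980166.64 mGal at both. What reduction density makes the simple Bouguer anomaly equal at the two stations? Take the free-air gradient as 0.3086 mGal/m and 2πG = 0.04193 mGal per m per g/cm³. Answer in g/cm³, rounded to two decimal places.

2.04

Δg_obs = 979826.29 − 980093.25 = -266.96 mGal over Δh = 1596.9 − 399.1 = 1197.8 m
Equal Bouguer anomalies ⇒ Δg_obs + (0.3086 − 0.04193ρ)·Δh = 0
0.3086 − 0.04193ρ = −Δg_obs/Δh = 0.22288
ρ = (0.3086 − 0.22288) / 0.04193 = 2.04 g/cm³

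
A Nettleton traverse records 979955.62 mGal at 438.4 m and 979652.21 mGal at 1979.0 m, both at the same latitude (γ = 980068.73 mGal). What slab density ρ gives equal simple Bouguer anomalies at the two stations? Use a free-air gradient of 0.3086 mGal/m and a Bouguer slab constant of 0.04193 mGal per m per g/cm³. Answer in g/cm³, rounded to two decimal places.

Δg_obs = 979652.21 − 979955.62 = -303.41 mGal over Δh = 1979.0 − 438.4 = 1540.6 m
Equal Bouguer anomalies ⇒ Δg_obs + (0.3086 − 0.04193ρ)·Δh = 0
0.3086 − 0.04193ρ = −Δg_obs/Δh = 0.19694
ρ = (0.3086 − 0.19694) / 0.04193 = 2.66 g/cm³

2.66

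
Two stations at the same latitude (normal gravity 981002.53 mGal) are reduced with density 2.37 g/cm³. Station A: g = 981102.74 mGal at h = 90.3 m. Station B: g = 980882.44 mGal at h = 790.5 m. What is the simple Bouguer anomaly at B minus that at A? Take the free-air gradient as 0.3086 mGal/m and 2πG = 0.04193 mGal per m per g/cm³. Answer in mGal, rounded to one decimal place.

-73.8

Δg_SB(A) = 981102.74 − 981002.53 + 0.3086×90.3 − 0.04193×2.37×90.3 = 119.10 mGal
Δg_SB(B) = 980882.44 − 981002.53 + 0.3086×790.5 − 0.04193×2.37×790.5 = 45.30 mGal
Difference = 45.30 − (119.10) = -73.80 mGal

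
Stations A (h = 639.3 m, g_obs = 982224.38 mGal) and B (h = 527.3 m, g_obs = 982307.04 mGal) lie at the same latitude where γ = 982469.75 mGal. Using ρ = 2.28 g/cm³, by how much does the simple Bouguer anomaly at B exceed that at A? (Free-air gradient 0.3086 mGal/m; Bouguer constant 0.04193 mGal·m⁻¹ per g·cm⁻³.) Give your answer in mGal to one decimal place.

Δg_SB(A) = 982224.38 − 982469.75 + 0.3086×639.3 − 0.04193×2.28×639.3 = -109.20 mGal
Δg_SB(B) = 982307.04 − 982469.75 + 0.3086×527.3 − 0.04193×2.28×527.3 = -50.40 mGal
Difference = -50.40 − (-109.20) = 58.80 mGal

58.8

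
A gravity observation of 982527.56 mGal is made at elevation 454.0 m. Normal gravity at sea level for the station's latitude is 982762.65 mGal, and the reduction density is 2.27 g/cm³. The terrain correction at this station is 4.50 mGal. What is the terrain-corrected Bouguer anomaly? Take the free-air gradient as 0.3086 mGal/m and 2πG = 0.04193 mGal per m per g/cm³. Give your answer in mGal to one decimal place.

-133.7

Free-air correction = 0.3086 × 454.0 = 140.10 mGal
Free-air anomaly = 982527.56 − 982762.65 + (140.10) = -94.99 mGal
Bouguer slab correction = 0.04193 × 2.27 × 454.0 = 43.21 mGal
Simple Bouguer anomaly = -94.99 − (43.21) = -138.20 mGal
Complete Bouguer anomaly = -138.20 + 4.50 = -133.70 mGal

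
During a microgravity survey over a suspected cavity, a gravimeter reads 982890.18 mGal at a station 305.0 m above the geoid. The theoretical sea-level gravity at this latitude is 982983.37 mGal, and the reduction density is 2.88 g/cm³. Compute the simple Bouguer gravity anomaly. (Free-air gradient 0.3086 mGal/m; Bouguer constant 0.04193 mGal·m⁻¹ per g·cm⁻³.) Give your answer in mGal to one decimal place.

-35.9

Free-air correction = 0.3086 × 305.0 = 94.12 mGal
Free-air anomaly = 982890.18 − 982983.37 + (94.12) = 0.93 mGal
Bouguer slab correction = 0.04193 × 2.88 × 305.0 = 36.83 mGal
Simple Bouguer anomaly = 0.93 − (36.83) = -35.90 mGal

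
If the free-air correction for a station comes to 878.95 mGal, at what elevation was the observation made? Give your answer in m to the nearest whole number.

h = 878.95 / 0.3086 = 2848.19 m

2848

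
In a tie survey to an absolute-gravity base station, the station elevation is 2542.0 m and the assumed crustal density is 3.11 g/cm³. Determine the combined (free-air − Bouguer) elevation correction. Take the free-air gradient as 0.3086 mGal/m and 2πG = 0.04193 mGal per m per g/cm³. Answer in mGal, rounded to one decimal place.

Combined gradient = 0.3086 − 0.04193 × 3.11 = 0.1781977 mGal/m
Combined elevation correction = 0.1781977 × 2542.0 = 453.0 mGal

453.0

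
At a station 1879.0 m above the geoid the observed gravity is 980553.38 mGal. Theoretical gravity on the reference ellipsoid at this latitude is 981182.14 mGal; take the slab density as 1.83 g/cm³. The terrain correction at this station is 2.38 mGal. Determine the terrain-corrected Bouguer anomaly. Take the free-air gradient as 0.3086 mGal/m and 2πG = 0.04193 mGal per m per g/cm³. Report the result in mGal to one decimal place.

Free-air correction = 0.3086 × 1879.0 = 579.86 mGal
Free-air anomaly = 980553.38 − 981182.14 + (579.86) = -48.90 mGal
Bouguer slab correction = 0.04193 × 1.83 × 1879.0 = 144.18 mGal
Simple Bouguer anomaly = -48.90 − (144.18) = -193.08 mGal
Complete Bouguer anomaly = -193.08 + 2.38 = -190.70 mGal

-190.7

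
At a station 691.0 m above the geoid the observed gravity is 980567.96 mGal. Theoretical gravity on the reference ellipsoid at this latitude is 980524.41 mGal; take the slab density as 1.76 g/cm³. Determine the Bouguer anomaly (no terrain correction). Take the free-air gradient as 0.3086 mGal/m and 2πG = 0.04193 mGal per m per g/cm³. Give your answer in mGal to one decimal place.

Free-air correction = 0.3086 × 691.0 = 213.24 mGal
Free-air anomaly = 980567.96 − 980524.41 + (213.24) = 256.79 mGal
Bouguer slab correction = 0.04193 × 1.76 × 691.0 = 50.99 mGal
Simple Bouguer anomaly = 256.79 − (50.99) = 205.80 mGal

205.8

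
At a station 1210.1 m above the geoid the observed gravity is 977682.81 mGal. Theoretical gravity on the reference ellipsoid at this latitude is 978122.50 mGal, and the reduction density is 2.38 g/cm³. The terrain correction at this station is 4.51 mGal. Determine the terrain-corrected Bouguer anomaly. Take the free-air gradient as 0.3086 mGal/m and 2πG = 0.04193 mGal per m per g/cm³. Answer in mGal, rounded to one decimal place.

Free-air correction = 0.3086 × 1210.1 = 373.44 mGal
Free-air anomaly = 977682.81 − 978122.50 + (373.44) = -66.25 mGal
Bouguer slab correction = 0.04193 × 2.38 × 1210.1 = 120.76 mGal
Simple Bouguer anomaly = -66.25 − (120.76) = -187.01 mGal
Complete Bouguer anomaly = -187.01 + 4.51 = -182.50 mGal

-182.5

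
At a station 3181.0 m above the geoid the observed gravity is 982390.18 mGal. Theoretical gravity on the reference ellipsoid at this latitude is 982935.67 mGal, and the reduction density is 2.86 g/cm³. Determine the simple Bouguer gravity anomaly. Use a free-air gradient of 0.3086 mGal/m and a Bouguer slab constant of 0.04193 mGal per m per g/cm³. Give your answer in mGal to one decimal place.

Free-air correction = 0.3086 × 3181.0 = 981.66 mGal
Free-air anomaly = 982390.18 − 982935.67 + (981.66) = 436.17 mGal
Bouguer slab correction = 0.04193 × 2.86 × 3181.0 = 381.46 mGal
Simple Bouguer anomaly = 436.17 − (381.46) = 54.71 mGal

54.7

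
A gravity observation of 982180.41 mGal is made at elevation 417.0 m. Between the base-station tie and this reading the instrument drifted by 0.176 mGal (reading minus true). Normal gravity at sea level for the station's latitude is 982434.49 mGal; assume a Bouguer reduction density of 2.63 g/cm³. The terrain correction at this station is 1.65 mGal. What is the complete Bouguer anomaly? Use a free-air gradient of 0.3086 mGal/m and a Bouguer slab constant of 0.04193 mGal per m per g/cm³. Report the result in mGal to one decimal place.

-169.9

Drift-corrected reading = 982180.41 − (0.176) = 982180.234 mGal
Free-air correction = 0.3086 × 417.0 = 128.69 mGal
Free-air anomaly = 982180.234 − 982434.49 + (128.69) = -125.566 mGal
Bouguer slab correction = 0.04193 × 2.63 × 417.0 = 45.99 mGal
Simple Bouguer anomaly = -125.566 − (45.99) = -171.556 mGal
Complete Bouguer anomaly = -171.556 + 1.65 = -169.906 mGal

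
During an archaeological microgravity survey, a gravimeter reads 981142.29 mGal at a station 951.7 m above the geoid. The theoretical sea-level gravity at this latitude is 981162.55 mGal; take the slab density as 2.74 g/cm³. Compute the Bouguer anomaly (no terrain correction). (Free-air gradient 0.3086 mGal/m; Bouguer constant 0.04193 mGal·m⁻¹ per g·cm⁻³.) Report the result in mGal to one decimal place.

Free-air correction = 0.3086 × 951.7 = 293.69 mGal
Free-air anomaly = 981142.29 − 981162.55 + (293.69) = 273.43 mGal
Bouguer slab correction = 0.04193 × 2.74 × 951.7 = 109.34 mGal
Simple Bouguer anomaly = 273.43 − (109.34) = 164.09 mGal

164.1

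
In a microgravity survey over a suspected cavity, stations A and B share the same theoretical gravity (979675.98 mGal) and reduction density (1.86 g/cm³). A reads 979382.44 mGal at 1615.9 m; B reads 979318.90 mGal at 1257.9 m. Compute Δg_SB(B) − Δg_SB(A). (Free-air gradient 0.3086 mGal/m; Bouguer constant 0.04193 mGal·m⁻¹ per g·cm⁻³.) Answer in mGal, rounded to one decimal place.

-146.1

Δg_SB(A) = 979382.44 − 979675.98 + 0.3086×1615.9 − 0.04193×1.86×1615.9 = 79.10 mGal
Δg_SB(B) = 979318.90 − 979675.98 + 0.3086×1257.9 − 0.04193×1.86×1257.9 = -67.00 mGal
Difference = -67.00 − (79.10) = -146.10 mGal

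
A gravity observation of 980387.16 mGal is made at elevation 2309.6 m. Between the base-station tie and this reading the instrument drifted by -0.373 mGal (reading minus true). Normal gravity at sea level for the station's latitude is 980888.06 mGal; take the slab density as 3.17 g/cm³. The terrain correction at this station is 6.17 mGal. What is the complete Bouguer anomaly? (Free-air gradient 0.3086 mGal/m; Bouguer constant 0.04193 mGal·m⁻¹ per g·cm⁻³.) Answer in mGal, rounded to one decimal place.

-88.6

Drift-corrected reading = 980387.16 − (-0.373) = 980387.533 mGal
Free-air correction = 0.3086 × 2309.6 = 712.74 mGal
Free-air anomaly = 980387.533 − 980888.06 + (712.74) = 212.213 mGal
Bouguer slab correction = 0.04193 × 3.17 × 2309.6 = 306.99 mGal
Simple Bouguer anomaly = 212.213 − (306.99) = -94.777 mGal
Complete Bouguer anomaly = -94.777 + 6.17 = -88.607 mGal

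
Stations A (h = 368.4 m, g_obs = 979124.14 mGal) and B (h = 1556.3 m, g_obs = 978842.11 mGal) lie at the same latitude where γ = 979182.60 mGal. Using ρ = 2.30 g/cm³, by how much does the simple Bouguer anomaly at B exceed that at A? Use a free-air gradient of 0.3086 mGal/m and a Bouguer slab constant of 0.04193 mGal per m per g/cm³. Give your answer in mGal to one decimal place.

-30.0

Δg_SB(A) = 979124.14 − 979182.60 + 0.3086×368.4 − 0.04193×2.30×368.4 = 19.70 mGal
Δg_SB(B) = 978842.11 − 979182.60 + 0.3086×1556.3 − 0.04193×2.30×1556.3 = -10.30 mGal
Difference = -10.30 − (19.70) = -30.00 mGal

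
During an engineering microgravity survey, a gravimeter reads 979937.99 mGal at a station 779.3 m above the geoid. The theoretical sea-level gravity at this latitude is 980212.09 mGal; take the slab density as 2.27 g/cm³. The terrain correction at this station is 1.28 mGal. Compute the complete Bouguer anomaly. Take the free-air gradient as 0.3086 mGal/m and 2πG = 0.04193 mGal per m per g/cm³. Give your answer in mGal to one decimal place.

-106.5

Free-air correction = 0.3086 × 779.3 = 240.49 mGal
Free-air anomaly = 979937.99 − 980212.09 + (240.49) = -33.61 mGal
Bouguer slab correction = 0.04193 × 2.27 × 779.3 = 74.17 mGal
Simple Bouguer anomaly = -33.61 − (74.17) = -107.78 mGal
Complete Bouguer anomaly = -107.78 + 1.28 = -106.50 mGal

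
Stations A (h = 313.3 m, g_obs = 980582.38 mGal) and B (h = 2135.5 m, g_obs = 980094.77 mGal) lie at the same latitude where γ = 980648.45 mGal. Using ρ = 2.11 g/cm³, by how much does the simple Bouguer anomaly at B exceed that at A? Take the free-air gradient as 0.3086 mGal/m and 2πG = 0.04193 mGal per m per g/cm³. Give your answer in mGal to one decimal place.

-86.5

Δg_SB(A) = 980582.38 − 980648.45 + 0.3086×313.3 − 0.04193×2.11×313.3 = 2.90 mGal
Δg_SB(B) = 980094.77 − 980648.45 + 0.3086×2135.5 − 0.04193×2.11×2135.5 = -83.60 mGal
Difference = -83.60 − (2.90) = -86.50 mGal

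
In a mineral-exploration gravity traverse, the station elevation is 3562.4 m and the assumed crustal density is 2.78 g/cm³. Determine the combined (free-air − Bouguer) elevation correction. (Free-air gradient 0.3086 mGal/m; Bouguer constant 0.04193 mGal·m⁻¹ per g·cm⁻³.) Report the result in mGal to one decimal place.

Combined gradient = 0.3086 − 0.04193 × 2.78 = 0.1920346 mGal/m
Combined elevation correction = 0.1920346 × 3562.4 = 684.1 mGal

684.1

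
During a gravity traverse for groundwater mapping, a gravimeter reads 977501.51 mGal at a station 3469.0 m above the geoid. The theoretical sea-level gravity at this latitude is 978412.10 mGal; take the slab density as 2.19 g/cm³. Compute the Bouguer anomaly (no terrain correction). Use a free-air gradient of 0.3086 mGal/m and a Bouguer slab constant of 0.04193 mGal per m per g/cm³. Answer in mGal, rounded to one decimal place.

Free-air correction = 0.3086 × 3469.0 = 1070.53 mGal
Free-air anomaly = 977501.51 − 978412.10 + (1070.53) = 159.94 mGal
Bouguer slab correction = 0.04193 × 2.19 × 3469.0 = 318.55 mGal
Simple Bouguer anomaly = 159.94 − (318.55) = -158.61 mGal

-158.6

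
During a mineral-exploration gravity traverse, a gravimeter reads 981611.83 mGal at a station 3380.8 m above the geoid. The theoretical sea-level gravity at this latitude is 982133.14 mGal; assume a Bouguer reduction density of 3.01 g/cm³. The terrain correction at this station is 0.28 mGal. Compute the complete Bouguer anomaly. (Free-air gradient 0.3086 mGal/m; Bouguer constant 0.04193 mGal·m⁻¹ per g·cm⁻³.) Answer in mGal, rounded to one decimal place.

Free-air correction = 0.3086 × 3380.8 = 1043.31 mGal
Free-air anomaly = 981611.83 − 982133.14 + (1043.31) = 522.00 mGal
Bouguer slab correction = 0.04193 × 3.01 × 3380.8 = 426.69 mGal
Simple Bouguer anomaly = 522.00 − (426.69) = 95.31 mGal
Complete Bouguer anomaly = 95.31 + 0.28 = 95.59 mGal

95.6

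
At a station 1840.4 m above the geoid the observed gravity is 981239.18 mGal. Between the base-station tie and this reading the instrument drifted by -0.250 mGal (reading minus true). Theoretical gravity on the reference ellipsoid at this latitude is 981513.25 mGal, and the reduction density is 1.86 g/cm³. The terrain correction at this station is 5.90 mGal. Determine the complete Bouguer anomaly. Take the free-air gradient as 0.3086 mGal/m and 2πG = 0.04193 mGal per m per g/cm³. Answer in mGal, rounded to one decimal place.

156.5

Drift-corrected reading = 981239.18 − (-0.250) = 981239.430 mGal
Free-air correction = 0.3086 × 1840.4 = 567.95 mGal
Free-air anomaly = 981239.430 − 981513.25 + (567.95) = 294.130 mGal
Bouguer slab correction = 0.04193 × 1.86 × 1840.4 = 143.53 mGal
Simple Bouguer anomaly = 294.130 − (143.53) = 150.600 mGal
Complete Bouguer anomaly = 150.600 + 5.90 = 156.500 mGal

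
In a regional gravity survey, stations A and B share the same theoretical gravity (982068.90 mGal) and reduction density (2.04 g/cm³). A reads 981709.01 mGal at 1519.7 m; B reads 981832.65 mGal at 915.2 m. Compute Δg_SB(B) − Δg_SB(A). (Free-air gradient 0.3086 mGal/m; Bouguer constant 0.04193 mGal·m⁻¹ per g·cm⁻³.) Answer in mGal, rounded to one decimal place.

Δg_SB(A) = 981709.01 − 982068.90 + 0.3086×1519.7 − 0.04193×2.04×1519.7 = -20.90 mGal
Δg_SB(B) = 981832.65 − 982068.90 + 0.3086×915.2 − 0.04193×2.04×915.2 = -32.10 mGal
Difference = -32.10 − (-20.90) = -11.20 mGal

-11.2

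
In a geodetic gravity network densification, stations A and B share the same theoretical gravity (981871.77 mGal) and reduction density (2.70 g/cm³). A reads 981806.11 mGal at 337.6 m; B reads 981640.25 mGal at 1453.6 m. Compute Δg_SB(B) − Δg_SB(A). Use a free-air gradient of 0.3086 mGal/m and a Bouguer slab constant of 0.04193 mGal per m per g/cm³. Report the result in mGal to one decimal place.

52.2

Δg_SB(A) = 981806.11 − 981871.77 + 0.3086×337.6 − 0.04193×2.70×337.6 = 0.30 mGal
Δg_SB(B) = 981640.25 − 981871.77 + 0.3086×1453.6 − 0.04193×2.70×1453.6 = 52.50 mGal
Difference = 52.50 − (0.30) = 52.20 mGal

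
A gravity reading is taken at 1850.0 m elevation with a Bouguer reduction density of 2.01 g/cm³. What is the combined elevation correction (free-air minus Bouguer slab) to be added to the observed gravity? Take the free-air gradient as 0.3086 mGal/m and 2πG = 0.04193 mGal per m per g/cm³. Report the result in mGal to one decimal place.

415.0

Combined gradient = 0.3086 − 0.04193 × 2.01 = 0.2243207 mGal/m
Combined elevation correction = 0.2243207 × 1850.0 = 415.0 mGal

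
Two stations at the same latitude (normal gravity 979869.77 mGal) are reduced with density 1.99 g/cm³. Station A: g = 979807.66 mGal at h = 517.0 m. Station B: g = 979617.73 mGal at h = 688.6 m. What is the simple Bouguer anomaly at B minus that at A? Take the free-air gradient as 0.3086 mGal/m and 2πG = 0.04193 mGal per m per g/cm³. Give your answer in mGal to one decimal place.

Δg_SB(A) = 979807.66 − 979869.77 + 0.3086×517.0 − 0.04193×1.99×517.0 = 54.30 mGal
Δg_SB(B) = 979617.73 − 979869.77 + 0.3086×688.6 − 0.04193×1.99×688.6 = -97.00 mGal
Difference = -97.00 − (54.30) = -151.30 mGal

-151.3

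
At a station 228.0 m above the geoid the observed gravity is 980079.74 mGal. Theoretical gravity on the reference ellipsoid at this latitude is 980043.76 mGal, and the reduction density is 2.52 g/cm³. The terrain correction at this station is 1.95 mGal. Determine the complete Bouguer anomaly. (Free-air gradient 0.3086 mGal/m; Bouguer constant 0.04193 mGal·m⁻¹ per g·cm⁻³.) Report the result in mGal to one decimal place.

Free-air correction = 0.3086 × 228.0 = 70.36 mGal
Free-air anomaly = 980079.74 − 980043.76 + (70.36) = 106.34 mGal
Bouguer slab correction = 0.04193 × 2.52 × 228.0 = 24.09 mGal
Simple Bouguer anomaly = 106.34 − (24.09) = 82.25 mGal
Complete Bouguer anomaly = 82.25 + 1.95 = 84.20 mGal

84.2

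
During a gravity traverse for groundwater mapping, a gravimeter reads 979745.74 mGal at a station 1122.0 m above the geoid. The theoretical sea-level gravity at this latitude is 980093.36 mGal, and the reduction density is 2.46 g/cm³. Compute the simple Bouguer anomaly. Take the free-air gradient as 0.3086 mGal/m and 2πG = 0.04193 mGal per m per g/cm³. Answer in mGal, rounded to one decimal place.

Free-air correction = 0.3086 × 1122.0 = 346.25 mGal
Free-air anomaly = 979745.74 − 980093.36 + (346.25) = -1.37 mGal
Bouguer slab correction = 0.04193 × 2.46 × 1122.0 = 115.73 mGal
Simple Bouguer anomaly = -1.37 − (115.73) = -117.10 mGal

-117.1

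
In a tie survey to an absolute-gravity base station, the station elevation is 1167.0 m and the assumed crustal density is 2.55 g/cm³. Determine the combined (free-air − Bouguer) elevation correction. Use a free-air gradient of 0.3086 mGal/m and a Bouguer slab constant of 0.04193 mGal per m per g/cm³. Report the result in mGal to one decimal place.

Combined gradient = 0.3086 − 0.04193 × 2.55 = 0.2016785 mGal/m
Combined elevation correction = 0.2016785 × 1167.0 = 235.4 mGal

235.4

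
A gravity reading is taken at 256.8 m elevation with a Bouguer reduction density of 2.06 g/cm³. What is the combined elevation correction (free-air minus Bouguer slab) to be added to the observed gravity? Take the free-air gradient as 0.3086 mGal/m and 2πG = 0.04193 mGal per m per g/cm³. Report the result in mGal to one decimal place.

57.1

Combined gradient = 0.3086 − 0.04193 × 2.06 = 0.2222242 mGal/m
Combined elevation correction = 0.2222242 × 256.8 = 57.1 mGal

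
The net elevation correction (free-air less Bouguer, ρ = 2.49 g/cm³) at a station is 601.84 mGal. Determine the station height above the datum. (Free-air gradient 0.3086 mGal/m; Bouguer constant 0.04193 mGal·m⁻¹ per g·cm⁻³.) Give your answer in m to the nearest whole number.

2947

Combined gradient = 0.3086 − 0.04193 × 2.49 = 0.2041943 mGal/m
h = 601.84 / 0.2041943 = 2947.39 m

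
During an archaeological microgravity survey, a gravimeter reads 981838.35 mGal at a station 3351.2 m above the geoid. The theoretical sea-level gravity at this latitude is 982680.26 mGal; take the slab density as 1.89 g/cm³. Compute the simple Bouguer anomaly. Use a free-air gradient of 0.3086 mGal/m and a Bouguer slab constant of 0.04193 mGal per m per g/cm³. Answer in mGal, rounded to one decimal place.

Free-air correction = 0.3086 × 3351.2 = 1034.18 mGal
Free-air anomaly = 981838.35 − 982680.26 + (1034.18) = 192.27 mGal
Bouguer slab correction = 0.04193 × 1.89 × 3351.2 = 265.57 mGal
Simple Bouguer anomaly = 192.27 − (265.57) = -73.30 mGal

-73.3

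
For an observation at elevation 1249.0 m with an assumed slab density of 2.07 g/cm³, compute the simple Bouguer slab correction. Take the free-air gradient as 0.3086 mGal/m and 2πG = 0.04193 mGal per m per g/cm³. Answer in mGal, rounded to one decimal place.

108.4

Bouguer slab correction = 0.04193 × 2.07 × 1249.0 = 108.4 mGal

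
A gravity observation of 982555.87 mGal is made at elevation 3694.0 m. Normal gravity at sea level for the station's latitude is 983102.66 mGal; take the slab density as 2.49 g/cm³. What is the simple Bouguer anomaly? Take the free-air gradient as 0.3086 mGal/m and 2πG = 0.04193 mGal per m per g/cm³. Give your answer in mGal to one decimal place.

207.5

Free-air correction = 0.3086 × 3694.0 = 1139.97 mGal
Free-air anomaly = 982555.87 − 983102.66 + (1139.97) = 593.18 mGal
Bouguer slab correction = 0.04193 × 2.49 × 3694.0 = 385.67 mGal
Simple Bouguer anomaly = 593.18 − (385.67) = 207.51 mGal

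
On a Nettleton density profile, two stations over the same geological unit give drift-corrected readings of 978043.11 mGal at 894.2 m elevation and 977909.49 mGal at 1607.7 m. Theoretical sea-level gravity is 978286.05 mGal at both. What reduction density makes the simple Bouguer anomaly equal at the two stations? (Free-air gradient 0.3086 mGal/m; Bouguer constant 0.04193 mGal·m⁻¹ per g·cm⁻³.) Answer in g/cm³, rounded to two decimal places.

Δg_obs = 977909.49 − 978043.11 = -133.62 mGal over Δh = 1607.7 − 894.2 = 713.5 m
Equal Bouguer anomalies ⇒ Δg_obs + (0.3086 − 0.04193ρ)·Δh = 0
0.3086 − 0.04193ρ = −Δg_obs/Δh = 0.18727
ρ = (0.3086 − 0.18727) / 0.04193 = 2.89 g/cm³

2.89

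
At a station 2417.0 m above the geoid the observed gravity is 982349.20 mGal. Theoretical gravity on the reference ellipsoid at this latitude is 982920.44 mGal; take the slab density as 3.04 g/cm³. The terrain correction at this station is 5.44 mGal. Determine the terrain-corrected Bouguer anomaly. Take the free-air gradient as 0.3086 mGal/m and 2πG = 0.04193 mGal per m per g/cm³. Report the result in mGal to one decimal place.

Free-air correction = 0.3086 × 2417.0 = 745.89 mGal
Free-air anomaly = 982349.20 − 982920.44 + (745.89) = 174.65 mGal
Bouguer slab correction = 0.04193 × 3.04 × 2417.0 = 308.09 mGal
Simple Bouguer anomaly = 174.65 − (308.09) = -133.44 mGal
Complete Bouguer anomaly = -133.44 + 5.44 = -128.00 mGal

-128.0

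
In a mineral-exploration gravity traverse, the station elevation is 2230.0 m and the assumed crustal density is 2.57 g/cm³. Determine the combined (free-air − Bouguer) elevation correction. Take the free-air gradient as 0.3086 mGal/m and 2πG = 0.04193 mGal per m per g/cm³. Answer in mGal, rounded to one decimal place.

Combined gradient = 0.3086 − 0.04193 × 2.57 = 0.2008399 mGal/m
Combined elevation correction = 0.2008399 × 2230.0 = 447.9 mGal

447.9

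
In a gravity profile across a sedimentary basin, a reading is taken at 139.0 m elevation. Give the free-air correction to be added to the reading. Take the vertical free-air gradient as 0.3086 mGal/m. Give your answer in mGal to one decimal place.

Free-air correction = 0.3086 × 139.0 = 42.9 mGal

42.9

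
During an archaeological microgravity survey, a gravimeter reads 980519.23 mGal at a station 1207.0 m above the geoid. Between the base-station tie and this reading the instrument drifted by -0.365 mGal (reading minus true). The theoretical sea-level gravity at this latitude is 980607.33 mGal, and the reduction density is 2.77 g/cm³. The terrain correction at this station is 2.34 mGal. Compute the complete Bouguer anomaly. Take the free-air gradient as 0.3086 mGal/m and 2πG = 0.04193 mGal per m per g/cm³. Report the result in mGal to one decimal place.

Drift-corrected reading = 980519.23 − (-0.365) = 980519.595 mGal
Free-air correction = 0.3086 × 1207.0 = 372.48 mGal
Free-air anomaly = 980519.595 − 980607.33 + (372.48) = 284.745 mGal
Bouguer slab correction = 0.04193 × 2.77 × 1207.0 = 140.19 mGal
Simple Bouguer anomaly = 284.745 − (140.19) = 144.555 mGal
Complete Bouguer anomaly = 144.555 + 2.34 = 146.895 mGal

146.9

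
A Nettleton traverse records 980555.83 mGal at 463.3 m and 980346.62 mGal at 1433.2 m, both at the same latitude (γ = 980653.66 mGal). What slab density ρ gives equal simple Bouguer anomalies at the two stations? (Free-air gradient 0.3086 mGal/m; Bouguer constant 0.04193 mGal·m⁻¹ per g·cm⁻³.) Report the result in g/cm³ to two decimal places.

2.22

Δg_obs = 980346.62 − 980555.83 = -209.21 mGal over Δh = 1433.2 − 463.3 = 969.9 m
Equal Bouguer anomalies ⇒ Δg_obs + (0.3086 − 0.04193ρ)·Δh = 0
0.3086 − 0.04193ρ = −Δg_obs/Δh = 0.21570
ρ = (0.3086 − 0.21570) / 0.04193 = 2.22 g/cm³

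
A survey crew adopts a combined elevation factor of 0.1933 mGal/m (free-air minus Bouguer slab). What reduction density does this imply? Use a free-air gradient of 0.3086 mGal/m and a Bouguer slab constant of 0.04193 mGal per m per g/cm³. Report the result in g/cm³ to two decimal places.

0.1933 = 0.3086 − 0.04193 × ρ
ρ = (0.3086 − 0.1933) / 0.04193 = 2.75 g/cm³

2.75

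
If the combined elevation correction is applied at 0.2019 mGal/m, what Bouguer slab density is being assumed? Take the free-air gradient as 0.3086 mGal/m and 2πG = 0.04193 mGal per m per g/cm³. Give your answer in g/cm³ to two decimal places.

0.2019 = 0.3086 − 0.04193 × ρ
ρ = (0.3086 − 0.2019) / 0.04193 = 2.54 g/cm³

2.54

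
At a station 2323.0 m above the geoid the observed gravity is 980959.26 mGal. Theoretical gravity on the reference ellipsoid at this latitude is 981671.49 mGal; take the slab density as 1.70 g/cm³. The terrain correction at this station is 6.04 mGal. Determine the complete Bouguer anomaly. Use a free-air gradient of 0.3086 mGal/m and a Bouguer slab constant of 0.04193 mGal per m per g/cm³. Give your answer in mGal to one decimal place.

Free-air correction = 0.3086 × 2323.0 = 716.88 mGal
Free-air anomaly = 980959.26 − 981671.49 + (716.88) = 4.65 mGal
Bouguer slab correction = 0.04193 × 1.70 × 2323.0 = 165.59 mGal
Simple Bouguer anomaly = 4.65 − (165.59) = -160.94 mGal
Complete Bouguer anomaly = -160.94 + 6.04 = -154.90 mGal

-154.9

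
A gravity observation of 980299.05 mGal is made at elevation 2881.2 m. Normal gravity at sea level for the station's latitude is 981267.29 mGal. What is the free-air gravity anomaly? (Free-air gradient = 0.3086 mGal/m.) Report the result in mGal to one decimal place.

-79.1

Free-air correction = 0.3086 × 2881.2 = 889.14 mGal
Free-air anomaly = 980299.05 − 981267.29 + (889.14) = -79.10 mGal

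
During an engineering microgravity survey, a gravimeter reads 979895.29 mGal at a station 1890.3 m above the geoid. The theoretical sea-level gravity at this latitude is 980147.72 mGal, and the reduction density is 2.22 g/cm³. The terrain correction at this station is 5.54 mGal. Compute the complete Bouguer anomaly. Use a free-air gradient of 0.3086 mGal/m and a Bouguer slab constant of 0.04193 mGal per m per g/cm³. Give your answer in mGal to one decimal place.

160.5

Free-air correction = 0.3086 × 1890.3 = 583.35 mGal
Free-air anomaly = 979895.29 − 980147.72 + (583.35) = 330.92 mGal
Bouguer slab correction = 0.04193 × 2.22 × 1890.3 = 175.96 mGal
Simple Bouguer anomaly = 330.92 − (175.96) = 154.96 mGal
Complete Bouguer anomaly = 154.96 + 5.54 = 160.50 mGal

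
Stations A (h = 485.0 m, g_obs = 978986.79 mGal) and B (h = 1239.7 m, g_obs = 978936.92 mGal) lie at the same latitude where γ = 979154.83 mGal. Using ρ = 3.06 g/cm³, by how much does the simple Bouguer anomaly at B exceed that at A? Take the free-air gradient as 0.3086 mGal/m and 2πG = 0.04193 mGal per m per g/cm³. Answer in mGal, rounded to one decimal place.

Δg_SB(A) = 978986.79 − 979154.83 + 0.3086×485.0 − 0.04193×3.06×485.0 = -80.60 mGal
Δg_SB(B) = 978936.92 − 979154.83 + 0.3086×1239.7 − 0.04193×3.06×1239.7 = 5.60 mGal
Difference = 5.60 − (-80.60) = 86.20 mGal

86.2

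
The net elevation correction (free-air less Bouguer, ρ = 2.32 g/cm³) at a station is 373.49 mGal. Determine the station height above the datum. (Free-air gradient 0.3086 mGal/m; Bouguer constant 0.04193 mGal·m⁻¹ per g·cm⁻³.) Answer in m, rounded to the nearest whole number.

Combined gradient = 0.3086 − 0.04193 × 2.32 = 0.2113224 mGal/m
h = 373.49 / 0.2113224 = 1767.39 m

1767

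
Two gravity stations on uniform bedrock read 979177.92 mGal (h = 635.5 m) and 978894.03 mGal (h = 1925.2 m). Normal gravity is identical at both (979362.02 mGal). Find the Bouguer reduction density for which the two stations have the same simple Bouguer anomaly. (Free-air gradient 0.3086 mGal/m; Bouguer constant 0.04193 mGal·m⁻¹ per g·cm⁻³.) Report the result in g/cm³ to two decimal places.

Δg_obs = 978894.03 − 979177.92 = -283.89 mGal over Δh = 1925.2 − 635.5 = 1289.7 m
Equal Bouguer anomalies ⇒ Δg_obs + (0.3086 − 0.04193ρ)·Δh = 0
0.3086 − 0.04193ρ = −Δg_obs/Δh = 0.22012
ρ = (0.3086 − 0.22012) / 0.04193 = 2.11 g/cm³

2.11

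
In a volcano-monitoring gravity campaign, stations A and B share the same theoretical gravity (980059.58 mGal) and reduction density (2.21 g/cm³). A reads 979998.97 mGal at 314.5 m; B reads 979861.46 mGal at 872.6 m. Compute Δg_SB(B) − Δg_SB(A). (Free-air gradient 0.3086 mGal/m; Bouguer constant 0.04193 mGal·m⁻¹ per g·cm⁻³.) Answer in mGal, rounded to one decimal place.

-17.0

Δg_SB(A) = 979998.97 − 980059.58 + 0.3086×314.5 − 0.04193×2.21×314.5 = 7.30 mGal
Δg_SB(B) = 979861.46 − 980059.58 + 0.3086×872.6 − 0.04193×2.21×872.6 = -9.70 mGal
Difference = -9.70 − (7.30) = -17.00 mGal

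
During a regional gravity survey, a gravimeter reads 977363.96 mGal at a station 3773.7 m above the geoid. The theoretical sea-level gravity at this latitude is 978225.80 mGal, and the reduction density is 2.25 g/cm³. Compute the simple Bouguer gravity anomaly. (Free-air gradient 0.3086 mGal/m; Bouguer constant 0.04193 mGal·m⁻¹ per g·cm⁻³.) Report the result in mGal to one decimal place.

-53.3

Free-air correction = 0.3086 × 3773.7 = 1164.56 mGal
Free-air anomaly = 977363.96 − 978225.80 + (1164.56) = 302.72 mGal
Bouguer slab correction = 0.04193 × 2.25 × 3773.7 = 356.02 mGal
Simple Bouguer anomaly = 302.72 − (356.02) = -53.30 mGal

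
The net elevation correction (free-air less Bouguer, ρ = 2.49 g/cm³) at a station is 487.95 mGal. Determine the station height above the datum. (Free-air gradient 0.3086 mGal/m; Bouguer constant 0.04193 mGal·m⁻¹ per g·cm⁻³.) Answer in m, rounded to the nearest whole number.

2390

Combined gradient = 0.3086 − 0.04193 × 2.49 = 0.2041943 mGal/m
h = 487.95 / 0.2041943 = 2389.64 m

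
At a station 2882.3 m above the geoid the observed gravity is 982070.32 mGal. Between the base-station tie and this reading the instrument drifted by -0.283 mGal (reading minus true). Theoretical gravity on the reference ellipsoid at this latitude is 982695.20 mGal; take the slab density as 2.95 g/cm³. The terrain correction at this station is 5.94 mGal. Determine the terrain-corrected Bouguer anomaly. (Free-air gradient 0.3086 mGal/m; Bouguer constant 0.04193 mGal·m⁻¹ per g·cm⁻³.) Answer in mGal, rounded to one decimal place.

Drift-corrected reading = 982070.32 − (-0.283) = 982070.603 mGal
Free-air correction = 0.3086 × 2882.3 = 889.48 mGal
Free-air anomaly = 982070.603 − 982695.20 + (889.48) = 264.883 mGal
Bouguer slab correction = 0.04193 × 2.95 × 2882.3 = 356.52 mGal
Simple Bouguer anomaly = 264.883 − (356.52) = -91.637 mGal
Complete Bouguer anomaly = -91.637 + 5.94 = -85.697 mGal

-85.7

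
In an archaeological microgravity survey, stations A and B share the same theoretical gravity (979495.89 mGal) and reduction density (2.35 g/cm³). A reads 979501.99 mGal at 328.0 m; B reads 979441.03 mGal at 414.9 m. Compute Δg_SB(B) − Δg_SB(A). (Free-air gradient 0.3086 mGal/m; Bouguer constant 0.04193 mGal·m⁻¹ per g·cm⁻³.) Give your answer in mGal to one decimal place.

Δg_SB(A) = 979501.99 − 979495.89 + 0.3086×328.0 − 0.04193×2.35×328.0 = 75.00 mGal
Δg_SB(B) = 979441.03 − 979495.89 + 0.3086×414.9 − 0.04193×2.35×414.9 = 32.30 mGal
Difference = 32.30 − (75.00) = -42.70 mGal

-42.7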